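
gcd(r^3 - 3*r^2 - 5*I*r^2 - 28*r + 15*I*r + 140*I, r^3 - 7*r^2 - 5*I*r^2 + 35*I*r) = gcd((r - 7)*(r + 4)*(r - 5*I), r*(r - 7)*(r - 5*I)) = r^2 + r*(-7 - 5*I) + 35*I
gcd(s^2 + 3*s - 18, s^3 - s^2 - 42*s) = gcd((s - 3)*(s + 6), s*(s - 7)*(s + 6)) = s + 6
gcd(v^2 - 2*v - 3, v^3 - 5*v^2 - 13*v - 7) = v + 1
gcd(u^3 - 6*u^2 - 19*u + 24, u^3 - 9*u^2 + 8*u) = u^2 - 9*u + 8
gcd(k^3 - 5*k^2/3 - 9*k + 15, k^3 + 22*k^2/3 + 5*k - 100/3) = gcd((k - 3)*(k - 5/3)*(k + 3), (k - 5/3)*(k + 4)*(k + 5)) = k - 5/3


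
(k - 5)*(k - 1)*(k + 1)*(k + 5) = k^4 - 26*k^2 + 25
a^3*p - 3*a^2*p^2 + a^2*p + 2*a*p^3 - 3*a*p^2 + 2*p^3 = (a - 2*p)*(a - p)*(a*p + p)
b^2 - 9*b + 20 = (b - 5)*(b - 4)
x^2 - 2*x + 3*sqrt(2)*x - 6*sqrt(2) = (x - 2)*(x + 3*sqrt(2))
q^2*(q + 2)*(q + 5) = q^4 + 7*q^3 + 10*q^2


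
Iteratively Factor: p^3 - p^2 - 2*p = (p + 1)*(p^2 - 2*p) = (p - 2)*(p + 1)*(p)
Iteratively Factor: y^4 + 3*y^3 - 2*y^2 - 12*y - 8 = (y + 1)*(y^3 + 2*y^2 - 4*y - 8) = (y + 1)*(y + 2)*(y^2 - 4) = (y + 1)*(y + 2)^2*(y - 2)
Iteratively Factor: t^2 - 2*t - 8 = (t + 2)*(t - 4)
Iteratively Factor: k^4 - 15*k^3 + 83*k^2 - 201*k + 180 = (k - 5)*(k^3 - 10*k^2 + 33*k - 36) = (k - 5)*(k - 3)*(k^2 - 7*k + 12) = (k - 5)*(k - 4)*(k - 3)*(k - 3)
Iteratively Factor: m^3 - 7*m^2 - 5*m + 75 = (m - 5)*(m^2 - 2*m - 15) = (m - 5)^2*(m + 3)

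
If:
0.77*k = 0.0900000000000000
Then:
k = 0.12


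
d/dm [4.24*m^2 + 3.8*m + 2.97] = 8.48*m + 3.8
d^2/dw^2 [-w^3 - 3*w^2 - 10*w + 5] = -6*w - 6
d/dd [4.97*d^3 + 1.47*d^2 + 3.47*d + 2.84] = 14.91*d^2 + 2.94*d + 3.47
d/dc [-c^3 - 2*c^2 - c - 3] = -3*c^2 - 4*c - 1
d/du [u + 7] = 1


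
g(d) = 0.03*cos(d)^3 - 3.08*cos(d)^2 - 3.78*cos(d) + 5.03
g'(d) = -0.09*sin(d)*cos(d)^2 + 6.16*sin(d)*cos(d) + 3.78*sin(d)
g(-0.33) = -1.28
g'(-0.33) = -3.09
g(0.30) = -1.37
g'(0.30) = 2.83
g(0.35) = -1.21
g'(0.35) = 3.25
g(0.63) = -0.02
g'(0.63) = 5.12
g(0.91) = 1.56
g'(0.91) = 5.94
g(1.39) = 4.25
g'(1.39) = 4.81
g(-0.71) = 0.41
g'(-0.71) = -5.48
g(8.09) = 5.75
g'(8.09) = 2.27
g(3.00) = 5.72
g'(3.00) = -0.34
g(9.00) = 5.89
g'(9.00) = -0.79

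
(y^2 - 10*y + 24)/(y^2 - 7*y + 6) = (y - 4)/(y - 1)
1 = 1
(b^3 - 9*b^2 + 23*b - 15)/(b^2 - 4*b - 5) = (b^2 - 4*b + 3)/(b + 1)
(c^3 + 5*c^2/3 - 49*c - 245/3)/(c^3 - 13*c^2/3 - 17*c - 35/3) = (c + 7)/(c + 1)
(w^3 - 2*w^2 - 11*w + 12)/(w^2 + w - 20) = (w^2 + 2*w - 3)/(w + 5)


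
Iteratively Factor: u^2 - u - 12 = (u - 4)*(u + 3)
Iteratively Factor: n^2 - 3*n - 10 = (n - 5)*(n + 2)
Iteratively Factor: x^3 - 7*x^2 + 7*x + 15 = (x + 1)*(x^2 - 8*x + 15) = (x - 3)*(x + 1)*(x - 5)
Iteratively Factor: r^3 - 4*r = (r + 2)*(r^2 - 2*r) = r*(r + 2)*(r - 2)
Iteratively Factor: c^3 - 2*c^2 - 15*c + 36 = (c - 3)*(c^2 + c - 12) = (c - 3)*(c + 4)*(c - 3)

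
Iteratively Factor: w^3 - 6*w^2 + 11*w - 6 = (w - 1)*(w^2 - 5*w + 6) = (w - 2)*(w - 1)*(w - 3)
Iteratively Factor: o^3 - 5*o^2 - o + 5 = (o + 1)*(o^2 - 6*o + 5) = (o - 5)*(o + 1)*(o - 1)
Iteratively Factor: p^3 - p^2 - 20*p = (p + 4)*(p^2 - 5*p) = (p - 5)*(p + 4)*(p)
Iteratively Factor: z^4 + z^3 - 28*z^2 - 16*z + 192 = (z - 3)*(z^3 + 4*z^2 - 16*z - 64) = (z - 3)*(z + 4)*(z^2 - 16) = (z - 3)*(z + 4)^2*(z - 4)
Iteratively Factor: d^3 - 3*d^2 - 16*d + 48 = (d - 4)*(d^2 + d - 12) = (d - 4)*(d - 3)*(d + 4)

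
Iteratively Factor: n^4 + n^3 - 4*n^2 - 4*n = (n + 2)*(n^3 - n^2 - 2*n) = (n + 1)*(n + 2)*(n^2 - 2*n) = n*(n + 1)*(n + 2)*(n - 2)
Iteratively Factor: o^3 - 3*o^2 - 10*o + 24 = (o - 4)*(o^2 + o - 6) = (o - 4)*(o - 2)*(o + 3)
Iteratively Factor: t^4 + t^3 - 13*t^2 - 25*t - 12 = (t + 1)*(t^3 - 13*t - 12) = (t + 1)*(t + 3)*(t^2 - 3*t - 4) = (t + 1)^2*(t + 3)*(t - 4)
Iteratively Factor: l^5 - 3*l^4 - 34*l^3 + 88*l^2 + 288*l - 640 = (l - 4)*(l^4 + l^3 - 30*l^2 - 32*l + 160) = (l - 4)*(l + 4)*(l^3 - 3*l^2 - 18*l + 40) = (l - 5)*(l - 4)*(l + 4)*(l^2 + 2*l - 8) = (l - 5)*(l - 4)*(l + 4)^2*(l - 2)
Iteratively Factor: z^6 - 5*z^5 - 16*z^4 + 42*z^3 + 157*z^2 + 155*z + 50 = (z - 5)*(z^5 - 16*z^3 - 38*z^2 - 33*z - 10) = (z - 5)*(z + 1)*(z^4 - z^3 - 15*z^2 - 23*z - 10) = (z - 5)*(z + 1)*(z + 2)*(z^3 - 3*z^2 - 9*z - 5) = (z - 5)^2*(z + 1)*(z + 2)*(z^2 + 2*z + 1) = (z - 5)^2*(z + 1)^2*(z + 2)*(z + 1)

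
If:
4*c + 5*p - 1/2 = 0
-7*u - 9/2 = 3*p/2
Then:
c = 35*u/6 + 31/8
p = -14*u/3 - 3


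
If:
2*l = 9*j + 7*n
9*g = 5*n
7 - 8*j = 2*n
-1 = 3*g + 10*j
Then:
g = 13/2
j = -41/20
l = 1269/40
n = 117/10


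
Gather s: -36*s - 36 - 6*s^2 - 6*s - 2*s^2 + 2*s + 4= -8*s^2 - 40*s - 32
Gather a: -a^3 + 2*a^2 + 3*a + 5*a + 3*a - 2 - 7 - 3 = -a^3 + 2*a^2 + 11*a - 12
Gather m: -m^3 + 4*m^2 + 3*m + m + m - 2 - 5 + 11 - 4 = -m^3 + 4*m^2 + 5*m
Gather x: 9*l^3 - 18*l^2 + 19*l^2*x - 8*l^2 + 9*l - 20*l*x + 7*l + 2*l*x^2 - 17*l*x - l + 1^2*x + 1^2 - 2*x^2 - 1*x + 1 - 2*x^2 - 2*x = 9*l^3 - 26*l^2 + 15*l + x^2*(2*l - 4) + x*(19*l^2 - 37*l - 2) + 2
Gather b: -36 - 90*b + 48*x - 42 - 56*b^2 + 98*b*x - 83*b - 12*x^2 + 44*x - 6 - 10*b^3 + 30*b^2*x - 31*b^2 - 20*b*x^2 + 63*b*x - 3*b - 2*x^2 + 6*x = -10*b^3 + b^2*(30*x - 87) + b*(-20*x^2 + 161*x - 176) - 14*x^2 + 98*x - 84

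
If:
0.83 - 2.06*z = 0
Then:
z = 0.40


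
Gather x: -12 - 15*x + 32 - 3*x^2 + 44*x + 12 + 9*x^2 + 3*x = 6*x^2 + 32*x + 32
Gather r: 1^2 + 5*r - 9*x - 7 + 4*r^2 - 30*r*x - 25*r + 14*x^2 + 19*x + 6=4*r^2 + r*(-30*x - 20) + 14*x^2 + 10*x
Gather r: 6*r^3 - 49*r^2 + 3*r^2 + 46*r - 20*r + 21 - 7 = 6*r^3 - 46*r^2 + 26*r + 14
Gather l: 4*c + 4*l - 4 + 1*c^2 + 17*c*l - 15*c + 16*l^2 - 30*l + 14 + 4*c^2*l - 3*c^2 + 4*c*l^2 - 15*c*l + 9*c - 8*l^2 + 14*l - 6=-2*c^2 - 2*c + l^2*(4*c + 8) + l*(4*c^2 + 2*c - 12) + 4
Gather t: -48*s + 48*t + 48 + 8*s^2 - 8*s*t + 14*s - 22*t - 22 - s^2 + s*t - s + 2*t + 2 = 7*s^2 - 35*s + t*(28 - 7*s) + 28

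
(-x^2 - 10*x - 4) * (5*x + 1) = -5*x^3 - 51*x^2 - 30*x - 4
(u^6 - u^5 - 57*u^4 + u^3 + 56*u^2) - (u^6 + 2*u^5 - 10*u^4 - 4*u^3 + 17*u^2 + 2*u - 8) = -3*u^5 - 47*u^4 + 5*u^3 + 39*u^2 - 2*u + 8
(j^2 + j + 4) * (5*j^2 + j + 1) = 5*j^4 + 6*j^3 + 22*j^2 + 5*j + 4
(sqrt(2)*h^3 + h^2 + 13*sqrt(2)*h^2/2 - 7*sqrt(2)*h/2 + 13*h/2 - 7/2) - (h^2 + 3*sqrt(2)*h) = sqrt(2)*h^3 + 13*sqrt(2)*h^2/2 - 13*sqrt(2)*h/2 + 13*h/2 - 7/2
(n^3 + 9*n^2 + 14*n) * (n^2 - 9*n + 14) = n^5 - 53*n^3 + 196*n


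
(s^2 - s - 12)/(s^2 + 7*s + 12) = (s - 4)/(s + 4)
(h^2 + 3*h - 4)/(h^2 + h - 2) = (h + 4)/(h + 2)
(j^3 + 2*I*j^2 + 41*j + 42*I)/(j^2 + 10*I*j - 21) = (j^2 - 5*I*j + 6)/(j + 3*I)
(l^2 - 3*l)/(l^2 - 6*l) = (l - 3)/(l - 6)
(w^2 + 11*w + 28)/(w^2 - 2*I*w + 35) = (w^2 + 11*w + 28)/(w^2 - 2*I*w + 35)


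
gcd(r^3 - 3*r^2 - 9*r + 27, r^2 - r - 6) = r - 3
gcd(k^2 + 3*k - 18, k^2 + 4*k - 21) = k - 3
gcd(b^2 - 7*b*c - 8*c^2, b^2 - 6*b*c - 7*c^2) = b + c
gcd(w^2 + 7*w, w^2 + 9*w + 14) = w + 7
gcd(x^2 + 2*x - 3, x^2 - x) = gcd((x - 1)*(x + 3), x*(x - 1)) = x - 1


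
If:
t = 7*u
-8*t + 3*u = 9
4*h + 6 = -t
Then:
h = -255/212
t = -63/53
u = -9/53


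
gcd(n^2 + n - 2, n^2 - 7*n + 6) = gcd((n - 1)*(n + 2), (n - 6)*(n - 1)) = n - 1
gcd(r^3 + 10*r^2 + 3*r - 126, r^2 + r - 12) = r - 3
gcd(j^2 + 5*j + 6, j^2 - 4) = j + 2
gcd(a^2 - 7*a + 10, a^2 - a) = 1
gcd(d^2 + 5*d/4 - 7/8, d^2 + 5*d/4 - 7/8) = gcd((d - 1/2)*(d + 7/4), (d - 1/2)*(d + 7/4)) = d^2 + 5*d/4 - 7/8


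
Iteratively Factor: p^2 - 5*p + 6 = (p - 2)*(p - 3)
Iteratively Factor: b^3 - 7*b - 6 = (b + 2)*(b^2 - 2*b - 3) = (b + 1)*(b + 2)*(b - 3)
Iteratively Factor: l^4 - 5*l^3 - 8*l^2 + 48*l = (l - 4)*(l^3 - l^2 - 12*l) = (l - 4)^2*(l^2 + 3*l) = (l - 4)^2*(l + 3)*(l)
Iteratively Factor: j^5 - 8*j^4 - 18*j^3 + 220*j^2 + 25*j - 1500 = (j - 5)*(j^4 - 3*j^3 - 33*j^2 + 55*j + 300) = (j - 5)^2*(j^3 + 2*j^2 - 23*j - 60) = (j - 5)^2*(j + 3)*(j^2 - j - 20) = (j - 5)^3*(j + 3)*(j + 4)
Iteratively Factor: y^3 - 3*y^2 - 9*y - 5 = (y - 5)*(y^2 + 2*y + 1) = (y - 5)*(y + 1)*(y + 1)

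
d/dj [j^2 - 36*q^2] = 2*j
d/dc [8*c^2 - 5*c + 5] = 16*c - 5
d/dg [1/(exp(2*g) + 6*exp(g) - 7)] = 2*(-exp(g) - 3)*exp(g)/(exp(2*g) + 6*exp(g) - 7)^2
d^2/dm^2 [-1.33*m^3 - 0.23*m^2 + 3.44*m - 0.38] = -7.98*m - 0.46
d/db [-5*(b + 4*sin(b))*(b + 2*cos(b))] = 5*(b + 4*sin(b))*(2*sin(b) - 1) - 5*(b + 2*cos(b))*(4*cos(b) + 1)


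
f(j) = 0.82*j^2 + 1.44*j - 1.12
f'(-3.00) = -3.48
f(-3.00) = 1.94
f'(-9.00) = -13.32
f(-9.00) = 52.34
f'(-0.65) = 0.37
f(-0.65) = -1.71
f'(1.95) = 4.64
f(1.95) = 4.81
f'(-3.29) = -3.96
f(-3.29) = 3.02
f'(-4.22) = -5.48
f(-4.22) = 7.41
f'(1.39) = 3.72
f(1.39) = 2.47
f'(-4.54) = -6.01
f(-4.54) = 9.24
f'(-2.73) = -3.04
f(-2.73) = 1.06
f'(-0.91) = -0.05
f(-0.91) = -1.75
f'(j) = 1.64*j + 1.44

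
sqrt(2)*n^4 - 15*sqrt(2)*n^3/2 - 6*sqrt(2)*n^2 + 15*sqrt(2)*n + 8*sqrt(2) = (n - 8)*(n - sqrt(2))*(n + sqrt(2))*(sqrt(2)*n + sqrt(2)/2)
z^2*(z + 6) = z^3 + 6*z^2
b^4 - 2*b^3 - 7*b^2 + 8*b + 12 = (b - 3)*(b - 2)*(b + 1)*(b + 2)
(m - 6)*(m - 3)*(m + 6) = m^3 - 3*m^2 - 36*m + 108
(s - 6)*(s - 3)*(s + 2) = s^3 - 7*s^2 + 36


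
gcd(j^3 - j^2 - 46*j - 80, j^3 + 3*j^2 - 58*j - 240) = j^2 - 3*j - 40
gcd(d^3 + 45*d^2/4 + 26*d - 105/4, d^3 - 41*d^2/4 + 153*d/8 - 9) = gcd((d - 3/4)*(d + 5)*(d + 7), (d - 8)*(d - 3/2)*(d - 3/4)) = d - 3/4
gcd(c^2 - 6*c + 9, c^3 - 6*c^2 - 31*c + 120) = c - 3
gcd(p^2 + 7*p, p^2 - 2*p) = p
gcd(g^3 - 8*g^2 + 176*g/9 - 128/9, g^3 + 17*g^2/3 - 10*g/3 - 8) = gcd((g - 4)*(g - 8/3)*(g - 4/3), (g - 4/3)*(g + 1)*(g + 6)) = g - 4/3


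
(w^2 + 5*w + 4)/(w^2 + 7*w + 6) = (w + 4)/(w + 6)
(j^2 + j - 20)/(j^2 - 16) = (j + 5)/(j + 4)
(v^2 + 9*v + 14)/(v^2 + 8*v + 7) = (v + 2)/(v + 1)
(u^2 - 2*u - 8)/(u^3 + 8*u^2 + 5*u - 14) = (u - 4)/(u^2 + 6*u - 7)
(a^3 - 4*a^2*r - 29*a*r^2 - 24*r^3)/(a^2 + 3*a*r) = a - 7*r - 8*r^2/a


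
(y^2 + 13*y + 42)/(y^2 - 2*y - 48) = (y + 7)/(y - 8)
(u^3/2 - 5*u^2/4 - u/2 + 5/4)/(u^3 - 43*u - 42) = (2*u^2 - 7*u + 5)/(4*(u^2 - u - 42))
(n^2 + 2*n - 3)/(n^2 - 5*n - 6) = (-n^2 - 2*n + 3)/(-n^2 + 5*n + 6)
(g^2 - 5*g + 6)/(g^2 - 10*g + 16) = (g - 3)/(g - 8)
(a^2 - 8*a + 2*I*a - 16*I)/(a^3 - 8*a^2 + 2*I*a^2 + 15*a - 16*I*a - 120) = (a + 2*I)/(a^2 + 2*I*a + 15)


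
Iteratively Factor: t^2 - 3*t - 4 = (t + 1)*(t - 4)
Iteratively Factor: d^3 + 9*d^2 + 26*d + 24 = (d + 4)*(d^2 + 5*d + 6) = (d + 2)*(d + 4)*(d + 3)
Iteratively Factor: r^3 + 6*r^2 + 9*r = (r + 3)*(r^2 + 3*r) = (r + 3)^2*(r)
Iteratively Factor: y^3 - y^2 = (y)*(y^2 - y) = y*(y - 1)*(y)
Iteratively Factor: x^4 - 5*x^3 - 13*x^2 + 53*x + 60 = (x - 4)*(x^3 - x^2 - 17*x - 15) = (x - 4)*(x + 1)*(x^2 - 2*x - 15) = (x - 4)*(x + 1)*(x + 3)*(x - 5)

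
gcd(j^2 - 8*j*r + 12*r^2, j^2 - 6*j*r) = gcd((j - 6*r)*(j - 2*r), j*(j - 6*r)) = -j + 6*r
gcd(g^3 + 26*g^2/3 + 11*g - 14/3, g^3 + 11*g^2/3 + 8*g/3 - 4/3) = g^2 + 5*g/3 - 2/3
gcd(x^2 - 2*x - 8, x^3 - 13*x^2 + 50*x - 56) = x - 4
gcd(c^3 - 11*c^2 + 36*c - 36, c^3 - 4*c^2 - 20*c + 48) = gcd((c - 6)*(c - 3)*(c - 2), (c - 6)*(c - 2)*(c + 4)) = c^2 - 8*c + 12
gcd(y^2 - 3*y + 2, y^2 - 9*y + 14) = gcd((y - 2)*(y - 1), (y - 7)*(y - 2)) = y - 2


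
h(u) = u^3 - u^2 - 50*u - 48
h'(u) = 3*u^2 - 2*u - 50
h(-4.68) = 61.59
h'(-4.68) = 25.07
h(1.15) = -105.30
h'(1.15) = -48.33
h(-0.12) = -42.02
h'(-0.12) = -49.72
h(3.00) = -180.00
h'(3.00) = -29.00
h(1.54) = -123.72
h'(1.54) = -45.97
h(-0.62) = -17.62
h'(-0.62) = -47.61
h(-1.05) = 2.24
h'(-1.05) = -44.59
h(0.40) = -68.10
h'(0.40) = -50.32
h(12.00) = 936.00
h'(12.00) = 358.00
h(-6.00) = 0.00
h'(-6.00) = 70.00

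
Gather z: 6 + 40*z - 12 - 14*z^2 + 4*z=-14*z^2 + 44*z - 6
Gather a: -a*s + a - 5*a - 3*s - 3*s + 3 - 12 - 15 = a*(-s - 4) - 6*s - 24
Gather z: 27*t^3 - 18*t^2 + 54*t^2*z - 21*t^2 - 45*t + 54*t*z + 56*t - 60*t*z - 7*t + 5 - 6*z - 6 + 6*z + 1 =27*t^3 - 39*t^2 + 4*t + z*(54*t^2 - 6*t)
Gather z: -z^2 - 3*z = -z^2 - 3*z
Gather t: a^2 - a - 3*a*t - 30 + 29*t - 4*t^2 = a^2 - a - 4*t^2 + t*(29 - 3*a) - 30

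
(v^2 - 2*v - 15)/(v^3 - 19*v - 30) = 1/(v + 2)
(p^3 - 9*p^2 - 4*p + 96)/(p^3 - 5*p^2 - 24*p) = (p - 4)/p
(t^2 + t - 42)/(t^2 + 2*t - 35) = (t - 6)/(t - 5)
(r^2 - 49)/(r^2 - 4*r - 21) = (r + 7)/(r + 3)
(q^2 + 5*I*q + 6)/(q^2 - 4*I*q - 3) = (q + 6*I)/(q - 3*I)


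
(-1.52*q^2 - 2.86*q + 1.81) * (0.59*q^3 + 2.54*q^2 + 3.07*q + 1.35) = -0.8968*q^5 - 5.5482*q^4 - 10.8629*q^3 - 6.2348*q^2 + 1.6957*q + 2.4435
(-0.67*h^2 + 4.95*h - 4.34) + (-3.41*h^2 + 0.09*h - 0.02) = -4.08*h^2 + 5.04*h - 4.36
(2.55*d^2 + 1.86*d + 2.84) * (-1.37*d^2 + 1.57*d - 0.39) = -3.4935*d^4 + 1.4553*d^3 - 1.9651*d^2 + 3.7334*d - 1.1076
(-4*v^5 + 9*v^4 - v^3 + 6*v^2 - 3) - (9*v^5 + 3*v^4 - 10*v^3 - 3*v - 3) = -13*v^5 + 6*v^4 + 9*v^3 + 6*v^2 + 3*v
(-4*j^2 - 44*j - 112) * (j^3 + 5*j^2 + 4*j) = -4*j^5 - 64*j^4 - 348*j^3 - 736*j^2 - 448*j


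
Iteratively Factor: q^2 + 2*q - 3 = (q + 3)*(q - 1)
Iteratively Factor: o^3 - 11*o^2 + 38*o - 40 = (o - 2)*(o^2 - 9*o + 20) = (o - 4)*(o - 2)*(o - 5)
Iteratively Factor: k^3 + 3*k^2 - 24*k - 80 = (k + 4)*(k^2 - k - 20) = (k - 5)*(k + 4)*(k + 4)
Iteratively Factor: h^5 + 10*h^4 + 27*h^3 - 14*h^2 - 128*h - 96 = (h + 4)*(h^4 + 6*h^3 + 3*h^2 - 26*h - 24) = (h - 2)*(h + 4)*(h^3 + 8*h^2 + 19*h + 12) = (h - 2)*(h + 4)^2*(h^2 + 4*h + 3) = (h - 2)*(h + 1)*(h + 4)^2*(h + 3)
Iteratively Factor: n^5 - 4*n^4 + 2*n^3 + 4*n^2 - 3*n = (n + 1)*(n^4 - 5*n^3 + 7*n^2 - 3*n) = (n - 3)*(n + 1)*(n^3 - 2*n^2 + n) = n*(n - 3)*(n + 1)*(n^2 - 2*n + 1) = n*(n - 3)*(n - 1)*(n + 1)*(n - 1)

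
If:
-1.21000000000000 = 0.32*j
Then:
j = -3.78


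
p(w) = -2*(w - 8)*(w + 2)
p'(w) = 12 - 4*w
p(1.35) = 44.56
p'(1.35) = 6.60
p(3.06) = 49.99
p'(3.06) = -0.24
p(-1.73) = 5.25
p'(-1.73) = 18.92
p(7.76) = 4.68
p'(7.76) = -19.04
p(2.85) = 49.96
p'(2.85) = 0.60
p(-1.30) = 13.02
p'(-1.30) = 17.20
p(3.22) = 49.90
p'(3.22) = -0.88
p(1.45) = 45.20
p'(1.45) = 6.20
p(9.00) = -22.00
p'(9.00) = -24.00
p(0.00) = 32.00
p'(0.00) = 12.00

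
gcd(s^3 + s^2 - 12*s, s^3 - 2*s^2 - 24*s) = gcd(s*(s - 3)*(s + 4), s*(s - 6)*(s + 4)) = s^2 + 4*s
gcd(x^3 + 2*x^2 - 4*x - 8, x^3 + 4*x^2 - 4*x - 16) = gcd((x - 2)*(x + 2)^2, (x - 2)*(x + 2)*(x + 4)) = x^2 - 4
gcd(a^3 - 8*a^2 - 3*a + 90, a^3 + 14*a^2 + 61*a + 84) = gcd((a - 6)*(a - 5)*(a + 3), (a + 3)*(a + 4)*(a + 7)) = a + 3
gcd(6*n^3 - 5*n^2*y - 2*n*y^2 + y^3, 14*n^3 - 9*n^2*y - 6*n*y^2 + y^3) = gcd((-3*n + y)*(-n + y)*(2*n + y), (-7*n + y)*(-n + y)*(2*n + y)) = -2*n^2 + n*y + y^2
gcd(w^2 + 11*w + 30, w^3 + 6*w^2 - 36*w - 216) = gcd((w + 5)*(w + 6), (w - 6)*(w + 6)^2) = w + 6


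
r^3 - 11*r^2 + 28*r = r*(r - 7)*(r - 4)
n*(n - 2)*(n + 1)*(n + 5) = n^4 + 4*n^3 - 7*n^2 - 10*n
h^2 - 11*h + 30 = (h - 6)*(h - 5)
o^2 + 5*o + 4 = (o + 1)*(o + 4)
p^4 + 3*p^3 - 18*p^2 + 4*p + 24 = (p - 2)^2*(p + 1)*(p + 6)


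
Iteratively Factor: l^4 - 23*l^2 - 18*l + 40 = (l - 5)*(l^3 + 5*l^2 + 2*l - 8) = (l - 5)*(l - 1)*(l^2 + 6*l + 8) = (l - 5)*(l - 1)*(l + 4)*(l + 2)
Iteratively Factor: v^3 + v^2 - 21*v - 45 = (v + 3)*(v^2 - 2*v - 15) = (v - 5)*(v + 3)*(v + 3)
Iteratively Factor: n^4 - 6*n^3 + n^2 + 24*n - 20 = (n - 1)*(n^3 - 5*n^2 - 4*n + 20) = (n - 1)*(n + 2)*(n^2 - 7*n + 10) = (n - 2)*(n - 1)*(n + 2)*(n - 5)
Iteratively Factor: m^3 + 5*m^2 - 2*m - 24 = (m - 2)*(m^2 + 7*m + 12) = (m - 2)*(m + 3)*(m + 4)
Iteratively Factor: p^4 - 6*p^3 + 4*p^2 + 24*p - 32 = (p + 2)*(p^3 - 8*p^2 + 20*p - 16) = (p - 4)*(p + 2)*(p^2 - 4*p + 4) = (p - 4)*(p - 2)*(p + 2)*(p - 2)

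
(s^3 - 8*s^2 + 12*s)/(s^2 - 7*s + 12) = s*(s^2 - 8*s + 12)/(s^2 - 7*s + 12)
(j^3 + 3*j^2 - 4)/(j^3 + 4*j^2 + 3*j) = (j^3 + 3*j^2 - 4)/(j*(j^2 + 4*j + 3))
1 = 1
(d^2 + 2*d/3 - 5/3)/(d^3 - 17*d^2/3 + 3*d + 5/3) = (3*d + 5)/(3*d^2 - 14*d - 5)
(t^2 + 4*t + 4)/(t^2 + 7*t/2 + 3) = 2*(t + 2)/(2*t + 3)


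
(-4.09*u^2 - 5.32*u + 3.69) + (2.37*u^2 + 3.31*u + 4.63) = -1.72*u^2 - 2.01*u + 8.32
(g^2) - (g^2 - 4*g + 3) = 4*g - 3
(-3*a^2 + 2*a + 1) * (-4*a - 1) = 12*a^3 - 5*a^2 - 6*a - 1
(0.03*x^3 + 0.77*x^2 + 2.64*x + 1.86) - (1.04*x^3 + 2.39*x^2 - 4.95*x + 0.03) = -1.01*x^3 - 1.62*x^2 + 7.59*x + 1.83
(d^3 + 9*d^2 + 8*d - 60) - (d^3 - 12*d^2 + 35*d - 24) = 21*d^2 - 27*d - 36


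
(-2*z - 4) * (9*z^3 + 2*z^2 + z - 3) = -18*z^4 - 40*z^3 - 10*z^2 + 2*z + 12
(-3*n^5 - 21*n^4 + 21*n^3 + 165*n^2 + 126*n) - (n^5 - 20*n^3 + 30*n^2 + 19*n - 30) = -4*n^5 - 21*n^4 + 41*n^3 + 135*n^2 + 107*n + 30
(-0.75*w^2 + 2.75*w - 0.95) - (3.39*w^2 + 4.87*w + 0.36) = -4.14*w^2 - 2.12*w - 1.31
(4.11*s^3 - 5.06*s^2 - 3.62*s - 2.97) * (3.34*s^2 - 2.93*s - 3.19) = 13.7274*s^5 - 28.9427*s^4 - 10.3759*s^3 + 16.8282*s^2 + 20.2499*s + 9.4743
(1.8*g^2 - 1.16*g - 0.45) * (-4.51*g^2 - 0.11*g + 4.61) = -8.118*g^4 + 5.0336*g^3 + 10.4551*g^2 - 5.2981*g - 2.0745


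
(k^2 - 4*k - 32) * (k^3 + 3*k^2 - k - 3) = k^5 - k^4 - 45*k^3 - 95*k^2 + 44*k + 96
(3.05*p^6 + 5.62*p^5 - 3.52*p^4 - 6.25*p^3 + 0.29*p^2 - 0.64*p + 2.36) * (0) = 0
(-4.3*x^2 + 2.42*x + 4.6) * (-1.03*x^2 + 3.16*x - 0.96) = 4.429*x^4 - 16.0806*x^3 + 7.0372*x^2 + 12.2128*x - 4.416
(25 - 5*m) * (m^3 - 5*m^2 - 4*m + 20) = -5*m^4 + 50*m^3 - 105*m^2 - 200*m + 500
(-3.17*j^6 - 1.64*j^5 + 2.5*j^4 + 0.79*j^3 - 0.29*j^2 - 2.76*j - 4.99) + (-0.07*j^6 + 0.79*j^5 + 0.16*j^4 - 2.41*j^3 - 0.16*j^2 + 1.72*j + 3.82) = -3.24*j^6 - 0.85*j^5 + 2.66*j^4 - 1.62*j^3 - 0.45*j^2 - 1.04*j - 1.17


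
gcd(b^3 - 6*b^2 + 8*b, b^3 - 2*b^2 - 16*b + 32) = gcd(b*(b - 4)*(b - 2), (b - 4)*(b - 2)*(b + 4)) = b^2 - 6*b + 8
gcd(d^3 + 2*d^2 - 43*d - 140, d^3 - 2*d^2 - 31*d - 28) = d^2 - 3*d - 28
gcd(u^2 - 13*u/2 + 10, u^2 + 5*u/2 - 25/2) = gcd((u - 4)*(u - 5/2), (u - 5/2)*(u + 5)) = u - 5/2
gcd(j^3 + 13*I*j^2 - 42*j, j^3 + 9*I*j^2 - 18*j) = j^2 + 6*I*j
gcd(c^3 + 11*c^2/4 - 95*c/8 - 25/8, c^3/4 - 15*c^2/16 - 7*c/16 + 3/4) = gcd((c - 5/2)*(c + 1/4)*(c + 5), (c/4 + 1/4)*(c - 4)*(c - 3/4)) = 1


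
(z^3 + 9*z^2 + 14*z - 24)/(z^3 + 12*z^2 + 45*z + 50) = (z^3 + 9*z^2 + 14*z - 24)/(z^3 + 12*z^2 + 45*z + 50)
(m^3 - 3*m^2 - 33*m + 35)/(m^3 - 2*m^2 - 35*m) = (m - 1)/m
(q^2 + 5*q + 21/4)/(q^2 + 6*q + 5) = (q^2 + 5*q + 21/4)/(q^2 + 6*q + 5)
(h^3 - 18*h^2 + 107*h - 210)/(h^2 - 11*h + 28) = (h^2 - 11*h + 30)/(h - 4)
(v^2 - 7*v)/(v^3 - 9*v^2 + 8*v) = (v - 7)/(v^2 - 9*v + 8)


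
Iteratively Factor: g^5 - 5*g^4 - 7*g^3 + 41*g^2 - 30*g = (g - 1)*(g^4 - 4*g^3 - 11*g^2 + 30*g) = (g - 2)*(g - 1)*(g^3 - 2*g^2 - 15*g) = g*(g - 2)*(g - 1)*(g^2 - 2*g - 15) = g*(g - 2)*(g - 1)*(g + 3)*(g - 5)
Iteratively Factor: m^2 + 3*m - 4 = (m - 1)*(m + 4)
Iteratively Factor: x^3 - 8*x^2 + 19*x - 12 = (x - 4)*(x^2 - 4*x + 3) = (x - 4)*(x - 3)*(x - 1)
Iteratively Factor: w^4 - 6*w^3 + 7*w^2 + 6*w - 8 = (w - 4)*(w^3 - 2*w^2 - w + 2) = (w - 4)*(w + 1)*(w^2 - 3*w + 2) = (w - 4)*(w - 2)*(w + 1)*(w - 1)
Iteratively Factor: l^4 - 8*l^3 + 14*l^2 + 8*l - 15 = (l + 1)*(l^3 - 9*l^2 + 23*l - 15) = (l - 3)*(l + 1)*(l^2 - 6*l + 5) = (l - 5)*(l - 3)*(l + 1)*(l - 1)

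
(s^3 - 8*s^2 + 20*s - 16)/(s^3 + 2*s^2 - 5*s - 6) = (s^2 - 6*s + 8)/(s^2 + 4*s + 3)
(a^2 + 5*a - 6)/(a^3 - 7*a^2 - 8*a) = (-a^2 - 5*a + 6)/(a*(-a^2 + 7*a + 8))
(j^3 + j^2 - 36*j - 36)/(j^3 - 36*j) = (j + 1)/j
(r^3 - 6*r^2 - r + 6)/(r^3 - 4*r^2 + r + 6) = (r^2 - 7*r + 6)/(r^2 - 5*r + 6)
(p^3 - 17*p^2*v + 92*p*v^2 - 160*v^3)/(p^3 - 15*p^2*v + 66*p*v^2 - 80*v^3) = (p - 4*v)/(p - 2*v)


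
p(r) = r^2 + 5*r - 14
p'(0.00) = 5.00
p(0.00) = -14.00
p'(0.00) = 5.00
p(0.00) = -14.00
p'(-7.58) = -10.16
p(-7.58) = 5.56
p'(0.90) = 6.80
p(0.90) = -8.69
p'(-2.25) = 0.50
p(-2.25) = -20.19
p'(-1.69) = 1.62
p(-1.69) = -19.59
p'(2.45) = 9.90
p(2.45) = 4.25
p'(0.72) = 6.44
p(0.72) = -9.88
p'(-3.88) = -2.76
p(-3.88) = -18.35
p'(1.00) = 7.00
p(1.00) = -8.00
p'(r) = 2*r + 5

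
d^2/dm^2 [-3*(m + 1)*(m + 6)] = -6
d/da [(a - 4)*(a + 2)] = 2*a - 2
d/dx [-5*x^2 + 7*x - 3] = 7 - 10*x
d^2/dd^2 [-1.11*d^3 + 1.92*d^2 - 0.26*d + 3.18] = 3.84 - 6.66*d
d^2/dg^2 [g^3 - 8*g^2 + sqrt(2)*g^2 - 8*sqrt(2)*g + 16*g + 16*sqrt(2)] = 6*g - 16 + 2*sqrt(2)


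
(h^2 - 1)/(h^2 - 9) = (h^2 - 1)/(h^2 - 9)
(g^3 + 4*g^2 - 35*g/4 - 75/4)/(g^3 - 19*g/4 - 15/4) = (g + 5)/(g + 1)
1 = 1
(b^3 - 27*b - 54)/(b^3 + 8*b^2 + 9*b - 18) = (b^2 - 3*b - 18)/(b^2 + 5*b - 6)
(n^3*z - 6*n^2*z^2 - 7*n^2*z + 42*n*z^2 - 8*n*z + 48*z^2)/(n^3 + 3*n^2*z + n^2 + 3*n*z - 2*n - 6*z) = z*(n^3 - 6*n^2*z - 7*n^2 + 42*n*z - 8*n + 48*z)/(n^3 + 3*n^2*z + n^2 + 3*n*z - 2*n - 6*z)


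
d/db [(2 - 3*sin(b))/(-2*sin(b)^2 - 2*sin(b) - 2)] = (-3*sin(b)^2 + 4*sin(b) + 5)*cos(b)/(2*(sin(b)^2 + sin(b) + 1)^2)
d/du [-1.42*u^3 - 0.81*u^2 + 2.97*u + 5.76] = -4.26*u^2 - 1.62*u + 2.97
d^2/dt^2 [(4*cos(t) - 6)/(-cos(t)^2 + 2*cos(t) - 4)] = 8*(-9*(1 - cos(2*t))^2*cos(t) + 4*(1 - cos(2*t))^2 + 13*cos(t) - 54*cos(2*t) + 9*cos(3*t) + 2*cos(5*t) - 6)/(4*cos(t) - cos(2*t) - 9)^3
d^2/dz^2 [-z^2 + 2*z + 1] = -2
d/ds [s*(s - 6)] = 2*s - 6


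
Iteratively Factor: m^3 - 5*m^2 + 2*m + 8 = (m + 1)*(m^2 - 6*m + 8) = (m - 4)*(m + 1)*(m - 2)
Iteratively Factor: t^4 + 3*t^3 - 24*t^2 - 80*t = (t - 5)*(t^3 + 8*t^2 + 16*t) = t*(t - 5)*(t^2 + 8*t + 16) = t*(t - 5)*(t + 4)*(t + 4)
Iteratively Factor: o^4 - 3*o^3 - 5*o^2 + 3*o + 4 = (o - 4)*(o^3 + o^2 - o - 1) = (o - 4)*(o - 1)*(o^2 + 2*o + 1) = (o - 4)*(o - 1)*(o + 1)*(o + 1)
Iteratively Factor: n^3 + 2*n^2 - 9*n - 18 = (n - 3)*(n^2 + 5*n + 6) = (n - 3)*(n + 3)*(n + 2)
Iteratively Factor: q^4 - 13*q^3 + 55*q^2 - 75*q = (q - 5)*(q^3 - 8*q^2 + 15*q) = q*(q - 5)*(q^2 - 8*q + 15) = q*(q - 5)^2*(q - 3)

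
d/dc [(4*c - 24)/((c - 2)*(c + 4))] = 4*(-c^2 + 12*c + 4)/(c^4 + 4*c^3 - 12*c^2 - 32*c + 64)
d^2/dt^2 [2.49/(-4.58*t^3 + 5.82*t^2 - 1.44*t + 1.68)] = ((68.4252*t - 28.9836)*(4.58*t^3 - 5.82*t^2 + 1.44*t - 1.68) - 2.49*(13.74*t^2 - 11.64*t + 1.44)*(27.48*t^2 - 23.28*t + 2.88))/(4.58*t^3 - 5.82*t^2 + 1.44*t - 1.68)^3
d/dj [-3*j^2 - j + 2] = -6*j - 1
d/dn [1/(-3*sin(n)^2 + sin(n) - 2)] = (6*sin(n) - 1)*cos(n)/(3*sin(n)^2 - sin(n) + 2)^2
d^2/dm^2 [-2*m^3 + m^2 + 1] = 2 - 12*m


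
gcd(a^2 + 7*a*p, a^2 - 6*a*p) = a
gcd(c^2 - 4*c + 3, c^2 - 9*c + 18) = c - 3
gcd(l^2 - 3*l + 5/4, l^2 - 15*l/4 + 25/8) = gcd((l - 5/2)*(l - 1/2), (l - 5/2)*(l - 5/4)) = l - 5/2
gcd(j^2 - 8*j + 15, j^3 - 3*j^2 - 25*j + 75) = j^2 - 8*j + 15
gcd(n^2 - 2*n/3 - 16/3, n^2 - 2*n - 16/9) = n - 8/3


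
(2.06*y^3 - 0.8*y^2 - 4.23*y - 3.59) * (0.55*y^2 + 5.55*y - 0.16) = 1.133*y^5 + 10.993*y^4 - 7.0961*y^3 - 25.323*y^2 - 19.2477*y + 0.5744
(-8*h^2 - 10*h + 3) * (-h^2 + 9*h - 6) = 8*h^4 - 62*h^3 - 45*h^2 + 87*h - 18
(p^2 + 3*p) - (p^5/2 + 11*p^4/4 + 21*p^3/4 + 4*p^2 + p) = -p^5/2 - 11*p^4/4 - 21*p^3/4 - 3*p^2 + 2*p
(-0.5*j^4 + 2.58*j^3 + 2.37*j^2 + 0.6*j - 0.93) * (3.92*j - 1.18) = -1.96*j^5 + 10.7036*j^4 + 6.246*j^3 - 0.4446*j^2 - 4.3536*j + 1.0974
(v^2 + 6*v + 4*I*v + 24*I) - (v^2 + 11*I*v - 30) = 6*v - 7*I*v + 30 + 24*I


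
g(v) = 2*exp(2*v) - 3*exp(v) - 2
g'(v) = 4*exp(2*v) - 3*exp(v)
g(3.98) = 5565.59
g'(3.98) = 11295.74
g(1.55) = 28.26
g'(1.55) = 74.66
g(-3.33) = -2.10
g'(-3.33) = -0.10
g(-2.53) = -2.23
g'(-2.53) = -0.21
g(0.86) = 2.08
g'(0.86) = 15.25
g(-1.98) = -2.38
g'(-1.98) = -0.34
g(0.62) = -0.67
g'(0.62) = 8.25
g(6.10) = 396238.73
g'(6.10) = 793819.03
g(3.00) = 744.60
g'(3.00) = 1553.46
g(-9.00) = -2.00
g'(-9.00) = 0.00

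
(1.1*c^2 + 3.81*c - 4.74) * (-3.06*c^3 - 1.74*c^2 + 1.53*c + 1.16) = -3.366*c^5 - 13.5726*c^4 + 9.558*c^3 + 15.3529*c^2 - 2.8326*c - 5.4984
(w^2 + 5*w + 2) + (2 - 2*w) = w^2 + 3*w + 4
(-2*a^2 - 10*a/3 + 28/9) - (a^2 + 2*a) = -3*a^2 - 16*a/3 + 28/9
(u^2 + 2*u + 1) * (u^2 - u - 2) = u^4 + u^3 - 3*u^2 - 5*u - 2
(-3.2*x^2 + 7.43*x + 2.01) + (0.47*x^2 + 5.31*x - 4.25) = -2.73*x^2 + 12.74*x - 2.24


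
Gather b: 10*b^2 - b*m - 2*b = 10*b^2 + b*(-m - 2)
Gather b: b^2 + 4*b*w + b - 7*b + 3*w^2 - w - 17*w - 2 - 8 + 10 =b^2 + b*(4*w - 6) + 3*w^2 - 18*w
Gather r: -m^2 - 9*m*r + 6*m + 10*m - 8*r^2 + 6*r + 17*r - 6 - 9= -m^2 + 16*m - 8*r^2 + r*(23 - 9*m) - 15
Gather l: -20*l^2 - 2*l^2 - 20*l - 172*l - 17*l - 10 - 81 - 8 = -22*l^2 - 209*l - 99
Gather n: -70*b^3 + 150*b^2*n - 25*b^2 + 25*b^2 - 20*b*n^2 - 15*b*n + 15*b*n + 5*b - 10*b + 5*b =-70*b^3 + 150*b^2*n - 20*b*n^2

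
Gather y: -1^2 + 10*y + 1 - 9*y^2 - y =-9*y^2 + 9*y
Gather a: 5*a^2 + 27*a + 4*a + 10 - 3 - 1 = 5*a^2 + 31*a + 6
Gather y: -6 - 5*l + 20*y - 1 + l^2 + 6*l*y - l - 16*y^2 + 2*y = l^2 - 6*l - 16*y^2 + y*(6*l + 22) - 7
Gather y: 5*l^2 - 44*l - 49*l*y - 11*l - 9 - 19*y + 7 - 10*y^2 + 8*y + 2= 5*l^2 - 55*l - 10*y^2 + y*(-49*l - 11)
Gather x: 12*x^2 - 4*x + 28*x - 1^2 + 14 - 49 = 12*x^2 + 24*x - 36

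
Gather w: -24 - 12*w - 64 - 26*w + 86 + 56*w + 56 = 18*w + 54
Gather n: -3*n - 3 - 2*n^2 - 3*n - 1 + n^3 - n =n^3 - 2*n^2 - 7*n - 4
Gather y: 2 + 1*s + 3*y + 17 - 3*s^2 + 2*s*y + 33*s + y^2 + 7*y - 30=-3*s^2 + 34*s + y^2 + y*(2*s + 10) - 11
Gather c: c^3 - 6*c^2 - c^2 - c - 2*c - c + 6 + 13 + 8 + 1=c^3 - 7*c^2 - 4*c + 28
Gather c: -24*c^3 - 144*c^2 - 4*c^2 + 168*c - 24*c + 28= -24*c^3 - 148*c^2 + 144*c + 28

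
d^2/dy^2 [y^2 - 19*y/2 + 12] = 2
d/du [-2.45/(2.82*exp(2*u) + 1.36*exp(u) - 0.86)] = (13.818*exp(u) + 3.332)*exp(u)/(2.82*exp(2*u) + 1.36*exp(u) - 0.86)^2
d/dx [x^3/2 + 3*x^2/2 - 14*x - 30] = 3*x^2/2 + 3*x - 14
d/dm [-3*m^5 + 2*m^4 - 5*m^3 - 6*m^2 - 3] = m*(-15*m^3 + 8*m^2 - 15*m - 12)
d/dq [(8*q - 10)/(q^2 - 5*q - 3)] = 2*(-4*q^2 + 10*q - 37)/(q^4 - 10*q^3 + 19*q^2 + 30*q + 9)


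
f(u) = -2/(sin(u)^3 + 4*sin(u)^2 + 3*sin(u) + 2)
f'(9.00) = -0.78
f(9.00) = -0.50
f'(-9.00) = -0.21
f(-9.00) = -1.46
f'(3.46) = -0.74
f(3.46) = -1.41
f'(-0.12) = 1.44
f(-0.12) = -1.18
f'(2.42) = -0.40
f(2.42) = -0.33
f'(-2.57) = 0.39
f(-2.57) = -1.44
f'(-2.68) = -0.03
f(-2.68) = -1.46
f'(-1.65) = 0.08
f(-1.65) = -1.00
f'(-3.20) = -1.45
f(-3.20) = -0.91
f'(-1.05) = -0.54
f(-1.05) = -1.14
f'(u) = -2*(-3*sin(u)^2*cos(u) - 8*sin(u)*cos(u) - 3*cos(u))/(sin(u)^3 + 4*sin(u)^2 + 3*sin(u) + 2)^2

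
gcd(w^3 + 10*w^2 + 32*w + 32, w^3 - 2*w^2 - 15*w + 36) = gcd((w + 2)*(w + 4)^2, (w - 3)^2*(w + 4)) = w + 4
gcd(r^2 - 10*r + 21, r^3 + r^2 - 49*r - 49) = r - 7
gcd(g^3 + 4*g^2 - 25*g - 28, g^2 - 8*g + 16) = g - 4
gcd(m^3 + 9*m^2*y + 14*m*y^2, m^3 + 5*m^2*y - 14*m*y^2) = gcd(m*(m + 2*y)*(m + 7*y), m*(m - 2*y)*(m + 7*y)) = m^2 + 7*m*y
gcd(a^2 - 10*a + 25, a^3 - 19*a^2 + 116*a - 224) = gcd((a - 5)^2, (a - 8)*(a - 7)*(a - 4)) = 1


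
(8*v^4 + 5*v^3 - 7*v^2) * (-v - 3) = -8*v^5 - 29*v^4 - 8*v^3 + 21*v^2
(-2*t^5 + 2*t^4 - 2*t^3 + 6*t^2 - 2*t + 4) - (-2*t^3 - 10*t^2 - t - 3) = -2*t^5 + 2*t^4 + 16*t^2 - t + 7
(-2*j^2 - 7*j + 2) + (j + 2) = -2*j^2 - 6*j + 4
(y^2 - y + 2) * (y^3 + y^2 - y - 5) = y^5 - 2*y^2 + 3*y - 10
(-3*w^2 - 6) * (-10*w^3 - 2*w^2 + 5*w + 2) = 30*w^5 + 6*w^4 + 45*w^3 + 6*w^2 - 30*w - 12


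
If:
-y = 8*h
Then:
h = -y/8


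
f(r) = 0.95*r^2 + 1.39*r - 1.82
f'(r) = 1.9*r + 1.39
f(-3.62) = 5.60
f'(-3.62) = -5.49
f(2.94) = 10.48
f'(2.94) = 6.98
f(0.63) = -0.57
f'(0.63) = 2.59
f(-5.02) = 15.14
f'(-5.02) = -8.15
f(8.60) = 80.40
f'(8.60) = 17.73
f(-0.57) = -2.30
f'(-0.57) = 0.31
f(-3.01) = 2.60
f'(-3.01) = -4.33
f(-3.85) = 6.91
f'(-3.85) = -5.92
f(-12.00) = 118.30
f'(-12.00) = -21.41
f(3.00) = 10.90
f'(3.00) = 7.09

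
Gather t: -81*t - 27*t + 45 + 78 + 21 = 144 - 108*t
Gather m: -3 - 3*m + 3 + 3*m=0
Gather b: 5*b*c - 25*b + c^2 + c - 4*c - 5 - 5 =b*(5*c - 25) + c^2 - 3*c - 10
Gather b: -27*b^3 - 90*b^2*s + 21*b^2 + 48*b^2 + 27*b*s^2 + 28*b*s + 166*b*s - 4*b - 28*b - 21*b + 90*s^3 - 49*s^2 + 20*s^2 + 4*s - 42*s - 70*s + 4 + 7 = -27*b^3 + b^2*(69 - 90*s) + b*(27*s^2 + 194*s - 53) + 90*s^3 - 29*s^2 - 108*s + 11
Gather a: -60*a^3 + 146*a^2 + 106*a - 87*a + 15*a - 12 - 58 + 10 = -60*a^3 + 146*a^2 + 34*a - 60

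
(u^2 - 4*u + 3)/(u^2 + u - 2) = (u - 3)/(u + 2)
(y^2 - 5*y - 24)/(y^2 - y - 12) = (y - 8)/(y - 4)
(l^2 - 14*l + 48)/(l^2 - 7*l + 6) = (l - 8)/(l - 1)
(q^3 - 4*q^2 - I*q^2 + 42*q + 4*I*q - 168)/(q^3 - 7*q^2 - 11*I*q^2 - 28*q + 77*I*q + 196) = (q^2 + q*(-4 + 6*I) - 24*I)/(q^2 + q*(-7 - 4*I) + 28*I)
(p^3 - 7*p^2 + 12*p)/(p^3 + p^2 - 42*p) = (p^2 - 7*p + 12)/(p^2 + p - 42)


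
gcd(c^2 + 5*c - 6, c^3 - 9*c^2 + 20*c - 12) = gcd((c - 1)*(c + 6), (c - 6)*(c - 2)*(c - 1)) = c - 1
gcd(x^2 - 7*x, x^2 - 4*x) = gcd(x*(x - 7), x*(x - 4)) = x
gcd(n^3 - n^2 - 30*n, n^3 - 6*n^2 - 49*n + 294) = n - 6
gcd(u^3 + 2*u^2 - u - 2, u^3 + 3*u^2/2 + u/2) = u + 1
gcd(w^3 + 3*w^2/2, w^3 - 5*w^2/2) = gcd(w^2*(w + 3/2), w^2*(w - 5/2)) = w^2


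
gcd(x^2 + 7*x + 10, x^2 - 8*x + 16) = 1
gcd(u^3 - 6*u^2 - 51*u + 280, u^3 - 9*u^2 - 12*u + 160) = u^2 - 13*u + 40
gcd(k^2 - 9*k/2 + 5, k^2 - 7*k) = 1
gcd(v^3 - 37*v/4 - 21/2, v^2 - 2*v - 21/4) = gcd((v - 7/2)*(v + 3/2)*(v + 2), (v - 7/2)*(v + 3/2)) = v^2 - 2*v - 21/4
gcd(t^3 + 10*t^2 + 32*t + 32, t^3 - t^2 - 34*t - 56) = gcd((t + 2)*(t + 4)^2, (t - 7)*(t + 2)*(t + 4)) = t^2 + 6*t + 8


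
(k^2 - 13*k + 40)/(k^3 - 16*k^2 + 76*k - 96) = (k - 5)/(k^2 - 8*k + 12)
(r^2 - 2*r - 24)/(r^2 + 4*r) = (r - 6)/r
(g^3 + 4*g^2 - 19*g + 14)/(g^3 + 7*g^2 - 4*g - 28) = (g - 1)/(g + 2)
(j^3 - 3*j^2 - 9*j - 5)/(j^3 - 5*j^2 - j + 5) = (j + 1)/(j - 1)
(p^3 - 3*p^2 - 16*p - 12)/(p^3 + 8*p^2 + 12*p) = (p^2 - 5*p - 6)/(p*(p + 6))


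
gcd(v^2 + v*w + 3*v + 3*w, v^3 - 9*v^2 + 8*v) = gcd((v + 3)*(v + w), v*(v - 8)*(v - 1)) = 1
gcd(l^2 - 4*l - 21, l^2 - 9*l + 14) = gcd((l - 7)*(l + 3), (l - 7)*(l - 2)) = l - 7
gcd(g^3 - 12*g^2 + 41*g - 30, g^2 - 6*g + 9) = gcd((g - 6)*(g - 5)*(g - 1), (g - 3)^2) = 1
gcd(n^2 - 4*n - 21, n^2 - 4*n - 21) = n^2 - 4*n - 21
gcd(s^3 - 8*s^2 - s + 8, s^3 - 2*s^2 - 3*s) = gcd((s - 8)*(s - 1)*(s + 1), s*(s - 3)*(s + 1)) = s + 1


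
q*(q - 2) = q^2 - 2*q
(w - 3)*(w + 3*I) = w^2 - 3*w + 3*I*w - 9*I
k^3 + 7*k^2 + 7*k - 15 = (k - 1)*(k + 3)*(k + 5)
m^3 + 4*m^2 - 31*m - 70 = (m - 5)*(m + 2)*(m + 7)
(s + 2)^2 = s^2 + 4*s + 4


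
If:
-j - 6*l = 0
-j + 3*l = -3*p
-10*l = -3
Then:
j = -9/5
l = 3/10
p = -9/10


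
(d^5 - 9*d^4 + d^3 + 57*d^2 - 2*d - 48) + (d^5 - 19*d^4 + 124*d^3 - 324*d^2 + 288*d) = 2*d^5 - 28*d^4 + 125*d^3 - 267*d^2 + 286*d - 48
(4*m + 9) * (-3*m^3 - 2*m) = -12*m^4 - 27*m^3 - 8*m^2 - 18*m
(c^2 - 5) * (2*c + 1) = 2*c^3 + c^2 - 10*c - 5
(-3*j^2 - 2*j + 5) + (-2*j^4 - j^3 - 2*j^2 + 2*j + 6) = -2*j^4 - j^3 - 5*j^2 + 11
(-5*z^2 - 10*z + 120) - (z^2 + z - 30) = -6*z^2 - 11*z + 150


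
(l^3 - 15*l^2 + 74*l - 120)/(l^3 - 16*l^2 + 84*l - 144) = (l - 5)/(l - 6)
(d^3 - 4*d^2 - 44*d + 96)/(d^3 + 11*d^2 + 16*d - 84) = (d - 8)/(d + 7)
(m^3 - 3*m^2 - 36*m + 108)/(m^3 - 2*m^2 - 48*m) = (m^2 - 9*m + 18)/(m*(m - 8))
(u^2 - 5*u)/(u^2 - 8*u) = (u - 5)/(u - 8)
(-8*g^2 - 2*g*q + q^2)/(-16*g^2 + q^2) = (2*g + q)/(4*g + q)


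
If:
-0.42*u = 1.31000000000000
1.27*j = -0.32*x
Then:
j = -0.251968503937008*x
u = -3.12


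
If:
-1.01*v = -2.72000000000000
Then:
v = 2.69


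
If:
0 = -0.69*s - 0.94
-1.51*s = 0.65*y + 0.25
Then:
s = -1.36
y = 2.78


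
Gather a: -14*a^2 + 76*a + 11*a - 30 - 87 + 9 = -14*a^2 + 87*a - 108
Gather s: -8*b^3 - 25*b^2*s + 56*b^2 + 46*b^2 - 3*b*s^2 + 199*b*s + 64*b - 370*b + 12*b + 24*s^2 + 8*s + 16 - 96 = -8*b^3 + 102*b^2 - 294*b + s^2*(24 - 3*b) + s*(-25*b^2 + 199*b + 8) - 80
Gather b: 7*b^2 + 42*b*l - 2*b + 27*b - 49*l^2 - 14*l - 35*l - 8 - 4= 7*b^2 + b*(42*l + 25) - 49*l^2 - 49*l - 12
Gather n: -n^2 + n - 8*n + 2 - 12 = -n^2 - 7*n - 10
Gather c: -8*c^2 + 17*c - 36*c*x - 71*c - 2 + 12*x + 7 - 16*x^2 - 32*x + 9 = -8*c^2 + c*(-36*x - 54) - 16*x^2 - 20*x + 14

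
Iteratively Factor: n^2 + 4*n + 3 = (n + 1)*(n + 3)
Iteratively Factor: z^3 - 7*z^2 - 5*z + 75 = (z - 5)*(z^2 - 2*z - 15) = (z - 5)^2*(z + 3)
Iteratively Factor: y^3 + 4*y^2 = (y)*(y^2 + 4*y) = y*(y + 4)*(y)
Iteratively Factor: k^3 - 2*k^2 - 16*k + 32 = (k + 4)*(k^2 - 6*k + 8) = (k - 4)*(k + 4)*(k - 2)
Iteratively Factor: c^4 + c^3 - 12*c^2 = (c - 3)*(c^3 + 4*c^2) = c*(c - 3)*(c^2 + 4*c) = c*(c - 3)*(c + 4)*(c)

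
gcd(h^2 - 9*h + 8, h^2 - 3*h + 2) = h - 1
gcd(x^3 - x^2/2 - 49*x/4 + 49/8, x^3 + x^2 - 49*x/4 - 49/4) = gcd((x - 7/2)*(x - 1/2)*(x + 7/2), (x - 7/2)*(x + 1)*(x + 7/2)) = x^2 - 49/4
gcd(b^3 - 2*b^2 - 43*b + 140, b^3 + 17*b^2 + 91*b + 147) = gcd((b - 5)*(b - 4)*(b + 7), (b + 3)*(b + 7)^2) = b + 7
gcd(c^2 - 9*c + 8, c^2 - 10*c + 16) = c - 8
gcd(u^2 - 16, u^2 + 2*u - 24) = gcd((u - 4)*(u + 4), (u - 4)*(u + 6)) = u - 4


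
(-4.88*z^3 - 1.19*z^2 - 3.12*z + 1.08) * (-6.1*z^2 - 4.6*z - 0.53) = 29.768*z^5 + 29.707*z^4 + 27.0924*z^3 + 8.3947*z^2 - 3.3144*z - 0.5724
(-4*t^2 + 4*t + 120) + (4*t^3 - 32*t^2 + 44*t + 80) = 4*t^3 - 36*t^2 + 48*t + 200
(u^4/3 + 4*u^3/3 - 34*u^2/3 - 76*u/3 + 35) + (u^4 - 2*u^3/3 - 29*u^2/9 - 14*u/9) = 4*u^4/3 + 2*u^3/3 - 131*u^2/9 - 242*u/9 + 35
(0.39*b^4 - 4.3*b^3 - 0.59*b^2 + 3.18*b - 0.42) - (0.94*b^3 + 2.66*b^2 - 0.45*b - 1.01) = 0.39*b^4 - 5.24*b^3 - 3.25*b^2 + 3.63*b + 0.59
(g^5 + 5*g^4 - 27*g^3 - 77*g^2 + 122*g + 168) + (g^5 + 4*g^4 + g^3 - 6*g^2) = 2*g^5 + 9*g^4 - 26*g^3 - 83*g^2 + 122*g + 168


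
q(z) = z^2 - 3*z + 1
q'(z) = 2*z - 3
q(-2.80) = 17.24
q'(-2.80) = -8.60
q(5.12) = 11.85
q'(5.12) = 7.24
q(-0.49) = 2.71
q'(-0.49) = -3.98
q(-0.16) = 1.51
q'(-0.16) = -3.32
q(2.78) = 0.39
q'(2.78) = 2.56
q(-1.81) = 9.71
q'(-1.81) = -6.62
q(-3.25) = 21.31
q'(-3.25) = -9.50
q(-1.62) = 8.48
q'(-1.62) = -6.24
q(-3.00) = 19.00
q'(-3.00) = -9.00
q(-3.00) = 19.00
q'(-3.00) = -9.00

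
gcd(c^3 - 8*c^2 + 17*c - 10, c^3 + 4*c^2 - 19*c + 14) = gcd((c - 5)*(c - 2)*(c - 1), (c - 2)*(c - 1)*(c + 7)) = c^2 - 3*c + 2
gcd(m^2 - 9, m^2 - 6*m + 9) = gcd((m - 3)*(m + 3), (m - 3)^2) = m - 3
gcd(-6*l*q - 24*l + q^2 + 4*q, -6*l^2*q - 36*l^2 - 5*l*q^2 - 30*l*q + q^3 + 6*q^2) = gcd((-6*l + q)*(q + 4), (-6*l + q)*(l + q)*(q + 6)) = -6*l + q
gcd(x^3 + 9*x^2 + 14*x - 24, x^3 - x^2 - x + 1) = x - 1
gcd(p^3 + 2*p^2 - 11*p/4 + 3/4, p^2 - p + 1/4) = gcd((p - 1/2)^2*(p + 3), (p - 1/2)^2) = p^2 - p + 1/4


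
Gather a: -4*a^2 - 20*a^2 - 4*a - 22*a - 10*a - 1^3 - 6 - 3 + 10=-24*a^2 - 36*a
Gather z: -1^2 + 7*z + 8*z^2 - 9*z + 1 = 8*z^2 - 2*z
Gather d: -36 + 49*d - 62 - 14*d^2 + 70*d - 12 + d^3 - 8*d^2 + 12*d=d^3 - 22*d^2 + 131*d - 110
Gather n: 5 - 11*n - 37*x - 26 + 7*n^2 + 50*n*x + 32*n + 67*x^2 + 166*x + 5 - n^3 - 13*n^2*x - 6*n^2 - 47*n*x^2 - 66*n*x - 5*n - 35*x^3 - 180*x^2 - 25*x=-n^3 + n^2*(1 - 13*x) + n*(-47*x^2 - 16*x + 16) - 35*x^3 - 113*x^2 + 104*x - 16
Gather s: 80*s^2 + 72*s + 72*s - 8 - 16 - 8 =80*s^2 + 144*s - 32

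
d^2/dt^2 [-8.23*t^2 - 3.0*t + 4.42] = -16.4600000000000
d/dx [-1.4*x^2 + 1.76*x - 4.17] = 1.76 - 2.8*x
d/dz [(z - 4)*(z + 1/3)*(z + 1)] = 3*z^2 - 16*z/3 - 5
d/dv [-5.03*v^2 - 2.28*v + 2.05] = -10.06*v - 2.28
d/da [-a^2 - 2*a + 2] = -2*a - 2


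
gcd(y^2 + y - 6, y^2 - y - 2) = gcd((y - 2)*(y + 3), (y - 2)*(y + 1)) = y - 2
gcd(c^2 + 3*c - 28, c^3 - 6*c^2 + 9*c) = 1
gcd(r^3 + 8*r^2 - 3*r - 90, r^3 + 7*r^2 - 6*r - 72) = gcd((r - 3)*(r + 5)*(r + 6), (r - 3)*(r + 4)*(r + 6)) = r^2 + 3*r - 18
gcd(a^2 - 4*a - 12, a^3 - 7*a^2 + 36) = a^2 - 4*a - 12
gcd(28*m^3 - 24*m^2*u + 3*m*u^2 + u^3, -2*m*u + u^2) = -2*m + u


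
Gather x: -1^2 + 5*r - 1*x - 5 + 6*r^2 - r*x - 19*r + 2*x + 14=6*r^2 - 14*r + x*(1 - r) + 8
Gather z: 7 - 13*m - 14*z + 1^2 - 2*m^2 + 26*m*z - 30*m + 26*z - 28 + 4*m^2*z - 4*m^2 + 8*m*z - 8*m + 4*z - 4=-6*m^2 - 51*m + z*(4*m^2 + 34*m + 16) - 24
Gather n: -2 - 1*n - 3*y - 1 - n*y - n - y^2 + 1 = n*(-y - 2) - y^2 - 3*y - 2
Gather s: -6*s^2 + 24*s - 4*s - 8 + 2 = -6*s^2 + 20*s - 6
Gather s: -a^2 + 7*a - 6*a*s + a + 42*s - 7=-a^2 + 8*a + s*(42 - 6*a) - 7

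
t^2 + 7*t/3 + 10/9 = (t + 2/3)*(t + 5/3)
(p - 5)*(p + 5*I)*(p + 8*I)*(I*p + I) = I*p^4 - 13*p^3 - 4*I*p^3 + 52*p^2 - 45*I*p^2 + 65*p + 160*I*p + 200*I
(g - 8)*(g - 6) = g^2 - 14*g + 48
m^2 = m^2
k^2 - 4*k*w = k*(k - 4*w)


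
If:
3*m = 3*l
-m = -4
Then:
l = 4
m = 4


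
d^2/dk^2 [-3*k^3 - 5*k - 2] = -18*k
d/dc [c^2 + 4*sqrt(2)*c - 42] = 2*c + 4*sqrt(2)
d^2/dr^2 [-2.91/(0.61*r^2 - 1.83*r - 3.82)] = (-2.165622*r^2 + 6.496866*r + 2.91*(1.22*r - 1.83)*(2.44*r - 3.66) + 13.561764)/(-0.61*r^2 + 1.83*r + 3.82)^3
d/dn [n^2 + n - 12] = 2*n + 1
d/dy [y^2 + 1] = 2*y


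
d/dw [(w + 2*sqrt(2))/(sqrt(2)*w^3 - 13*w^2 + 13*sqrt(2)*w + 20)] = (-2*sqrt(2)*w^3 + w^2 + 52*sqrt(2)*w - 32)/(2*w^6 - 26*sqrt(2)*w^5 + 221*w^4 - 298*sqrt(2)*w^3 - 182*w^2 + 520*sqrt(2)*w + 400)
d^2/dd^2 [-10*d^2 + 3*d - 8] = -20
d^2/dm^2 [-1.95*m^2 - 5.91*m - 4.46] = -3.90000000000000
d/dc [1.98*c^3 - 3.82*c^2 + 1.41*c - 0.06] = 5.94*c^2 - 7.64*c + 1.41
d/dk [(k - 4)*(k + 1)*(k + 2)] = 3*k^2 - 2*k - 10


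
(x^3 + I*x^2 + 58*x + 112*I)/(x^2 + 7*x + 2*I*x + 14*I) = (x^2 - I*x + 56)/(x + 7)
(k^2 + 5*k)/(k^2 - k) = (k + 5)/(k - 1)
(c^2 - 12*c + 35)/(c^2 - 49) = (c - 5)/(c + 7)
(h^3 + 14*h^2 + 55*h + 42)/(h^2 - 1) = (h^2 + 13*h + 42)/(h - 1)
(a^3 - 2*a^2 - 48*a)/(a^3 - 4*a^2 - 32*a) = (a + 6)/(a + 4)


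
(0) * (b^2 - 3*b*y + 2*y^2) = 0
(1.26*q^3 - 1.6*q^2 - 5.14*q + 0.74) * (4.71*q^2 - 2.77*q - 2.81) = 5.9346*q^5 - 11.0262*q^4 - 23.318*q^3 + 22.2192*q^2 + 12.3936*q - 2.0794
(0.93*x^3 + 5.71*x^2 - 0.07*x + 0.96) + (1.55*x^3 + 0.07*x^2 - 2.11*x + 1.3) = 2.48*x^3 + 5.78*x^2 - 2.18*x + 2.26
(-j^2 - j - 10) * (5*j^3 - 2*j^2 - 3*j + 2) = -5*j^5 - 3*j^4 - 45*j^3 + 21*j^2 + 28*j - 20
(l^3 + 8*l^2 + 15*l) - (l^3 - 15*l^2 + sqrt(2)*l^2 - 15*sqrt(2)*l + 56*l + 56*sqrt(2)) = -sqrt(2)*l^2 + 23*l^2 - 41*l + 15*sqrt(2)*l - 56*sqrt(2)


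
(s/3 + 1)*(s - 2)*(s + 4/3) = s^3/3 + 7*s^2/9 - 14*s/9 - 8/3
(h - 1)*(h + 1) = h^2 - 1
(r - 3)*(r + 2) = r^2 - r - 6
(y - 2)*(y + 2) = y^2 - 4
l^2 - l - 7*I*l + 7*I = (l - 1)*(l - 7*I)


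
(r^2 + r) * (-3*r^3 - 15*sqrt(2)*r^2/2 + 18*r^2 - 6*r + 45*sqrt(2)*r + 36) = -3*r^5 - 15*sqrt(2)*r^4/2 + 15*r^4 + 12*r^3 + 75*sqrt(2)*r^3/2 + 30*r^2 + 45*sqrt(2)*r^2 + 36*r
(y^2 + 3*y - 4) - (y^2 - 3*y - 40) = 6*y + 36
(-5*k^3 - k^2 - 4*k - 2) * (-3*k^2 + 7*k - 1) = 15*k^5 - 32*k^4 + 10*k^3 - 21*k^2 - 10*k + 2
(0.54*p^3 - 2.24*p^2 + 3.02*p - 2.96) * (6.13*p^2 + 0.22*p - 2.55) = 3.3102*p^5 - 13.6124*p^4 + 16.6428*p^3 - 11.7684*p^2 - 8.3522*p + 7.548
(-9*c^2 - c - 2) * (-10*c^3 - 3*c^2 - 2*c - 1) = 90*c^5 + 37*c^4 + 41*c^3 + 17*c^2 + 5*c + 2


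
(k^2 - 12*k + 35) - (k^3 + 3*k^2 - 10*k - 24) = -k^3 - 2*k^2 - 2*k + 59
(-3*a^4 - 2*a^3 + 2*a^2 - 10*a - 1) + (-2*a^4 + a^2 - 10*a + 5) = -5*a^4 - 2*a^3 + 3*a^2 - 20*a + 4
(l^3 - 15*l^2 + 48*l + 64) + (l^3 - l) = 2*l^3 - 15*l^2 + 47*l + 64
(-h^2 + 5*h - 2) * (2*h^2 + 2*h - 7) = -2*h^4 + 8*h^3 + 13*h^2 - 39*h + 14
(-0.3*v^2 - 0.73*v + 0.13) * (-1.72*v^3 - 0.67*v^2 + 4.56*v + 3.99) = 0.516*v^5 + 1.4566*v^4 - 1.1025*v^3 - 4.6129*v^2 - 2.3199*v + 0.5187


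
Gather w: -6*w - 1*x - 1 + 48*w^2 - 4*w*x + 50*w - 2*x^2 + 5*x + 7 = 48*w^2 + w*(44 - 4*x) - 2*x^2 + 4*x + 6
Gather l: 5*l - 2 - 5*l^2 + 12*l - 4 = -5*l^2 + 17*l - 6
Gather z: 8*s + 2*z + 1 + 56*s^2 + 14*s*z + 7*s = 56*s^2 + 15*s + z*(14*s + 2) + 1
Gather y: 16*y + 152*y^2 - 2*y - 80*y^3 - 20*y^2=-80*y^3 + 132*y^2 + 14*y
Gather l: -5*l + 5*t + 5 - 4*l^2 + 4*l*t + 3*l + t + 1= -4*l^2 + l*(4*t - 2) + 6*t + 6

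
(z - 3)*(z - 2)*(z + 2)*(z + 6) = z^4 + 3*z^3 - 22*z^2 - 12*z + 72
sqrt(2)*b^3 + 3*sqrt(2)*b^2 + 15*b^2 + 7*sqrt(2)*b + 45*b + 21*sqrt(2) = (b + 3)*(b + 7*sqrt(2))*(sqrt(2)*b + 1)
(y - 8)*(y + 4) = y^2 - 4*y - 32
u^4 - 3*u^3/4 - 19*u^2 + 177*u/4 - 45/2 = (u - 3)*(u - 2)*(u - 3/4)*(u + 5)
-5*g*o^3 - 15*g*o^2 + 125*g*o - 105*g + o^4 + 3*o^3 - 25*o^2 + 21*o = (-5*g + o)*(o - 3)*(o - 1)*(o + 7)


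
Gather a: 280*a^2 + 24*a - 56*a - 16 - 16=280*a^2 - 32*a - 32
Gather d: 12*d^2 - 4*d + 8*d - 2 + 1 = 12*d^2 + 4*d - 1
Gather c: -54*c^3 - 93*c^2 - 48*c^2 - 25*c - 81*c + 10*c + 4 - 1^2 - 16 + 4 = -54*c^3 - 141*c^2 - 96*c - 9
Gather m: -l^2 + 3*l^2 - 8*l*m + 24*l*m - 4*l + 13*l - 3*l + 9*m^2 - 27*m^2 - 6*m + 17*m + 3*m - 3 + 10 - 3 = 2*l^2 + 6*l - 18*m^2 + m*(16*l + 14) + 4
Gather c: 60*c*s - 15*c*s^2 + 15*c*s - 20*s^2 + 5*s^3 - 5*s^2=c*(-15*s^2 + 75*s) + 5*s^3 - 25*s^2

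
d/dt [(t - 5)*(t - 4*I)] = 2*t - 5 - 4*I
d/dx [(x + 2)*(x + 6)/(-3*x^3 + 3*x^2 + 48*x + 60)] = (x^2 + 12*x - 8)/(3*(x^4 - 6*x^3 - 11*x^2 + 60*x + 100))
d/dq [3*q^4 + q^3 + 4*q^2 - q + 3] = 12*q^3 + 3*q^2 + 8*q - 1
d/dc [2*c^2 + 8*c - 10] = 4*c + 8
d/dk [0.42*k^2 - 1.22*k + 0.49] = 0.84*k - 1.22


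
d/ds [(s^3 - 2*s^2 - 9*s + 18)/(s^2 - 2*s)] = 1 + 9/s^2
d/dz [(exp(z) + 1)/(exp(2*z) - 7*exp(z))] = (-exp(2*z) - 2*exp(z) + 7)*exp(-z)/(exp(2*z) - 14*exp(z) + 49)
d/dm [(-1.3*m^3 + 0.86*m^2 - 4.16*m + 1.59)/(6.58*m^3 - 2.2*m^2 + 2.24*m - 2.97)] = (-2.7988*m^4 + 48.9216*m^3 - 27.0292*m^2 + 1.8876*m + 8.7936)/(43.2964*m^6 - 28.952*m^5 + 34.3184*m^4 - 48.9412*m^3 + 18.0856*m^2 - 13.3056*m + 8.8209)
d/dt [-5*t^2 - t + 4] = -10*t - 1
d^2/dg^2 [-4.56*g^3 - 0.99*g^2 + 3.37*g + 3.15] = -27.36*g - 1.98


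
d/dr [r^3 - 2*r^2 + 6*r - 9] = 3*r^2 - 4*r + 6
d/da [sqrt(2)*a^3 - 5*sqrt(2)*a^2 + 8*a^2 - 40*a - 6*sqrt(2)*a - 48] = 3*sqrt(2)*a^2 - 10*sqrt(2)*a + 16*a - 40 - 6*sqrt(2)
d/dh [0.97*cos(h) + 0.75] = -0.97*sin(h)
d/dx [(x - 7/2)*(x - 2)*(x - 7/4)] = 3*x^2 - 29*x/2 + 133/8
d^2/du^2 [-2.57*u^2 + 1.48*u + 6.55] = -5.14000000000000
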